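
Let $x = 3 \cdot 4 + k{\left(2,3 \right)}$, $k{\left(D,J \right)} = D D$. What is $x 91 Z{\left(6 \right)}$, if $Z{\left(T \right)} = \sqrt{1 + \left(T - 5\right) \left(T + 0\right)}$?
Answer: $1456 \sqrt{7} \approx 3852.2$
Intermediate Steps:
$k{\left(D,J \right)} = D^{2}$
$x = 16$ ($x = 3 \cdot 4 + 2^{2} = 12 + 4 = 16$)
$Z{\left(T \right)} = \sqrt{1 + T \left(-5 + T\right)}$ ($Z{\left(T \right)} = \sqrt{1 + \left(-5 + T\right) T} = \sqrt{1 + T \left(-5 + T\right)}$)
$x 91 Z{\left(6 \right)} = 16 \cdot 91 \sqrt{1 + 6^{2} - 30} = 1456 \sqrt{1 + 36 - 30} = 1456 \sqrt{7}$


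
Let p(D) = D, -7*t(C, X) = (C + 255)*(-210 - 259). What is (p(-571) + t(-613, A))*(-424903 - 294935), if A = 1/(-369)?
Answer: 17677061766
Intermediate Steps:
A = -1/369 ≈ -0.0027100
t(C, X) = 17085 + 67*C (t(C, X) = -(C + 255)*(-210 - 259)/7 = -(255 + C)*(-469)/7 = -(-119595 - 469*C)/7 = 17085 + 67*C)
(p(-571) + t(-613, A))*(-424903 - 294935) = (-571 + (17085 + 67*(-613)))*(-424903 - 294935) = (-571 + (17085 - 41071))*(-719838) = (-571 - 23986)*(-719838) = -24557*(-719838) = 17677061766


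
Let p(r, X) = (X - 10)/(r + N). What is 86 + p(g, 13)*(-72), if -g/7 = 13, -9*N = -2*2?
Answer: 72034/815 ≈ 88.385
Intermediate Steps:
N = 4/9 (N = -(-2)*2/9 = -⅑*(-4) = 4/9 ≈ 0.44444)
g = -91 (g = -7*13 = -91)
p(r, X) = (-10 + X)/(4/9 + r) (p(r, X) = (X - 10)/(r + 4/9) = (-10 + X)/(4/9 + r))
86 + p(g, 13)*(-72) = 86 + (9*(-10 + 13)/(4 + 9*(-91)))*(-72) = 86 + (9*3/(4 - 819))*(-72) = 86 + (9*3/(-815))*(-72) = 86 + (9*(-1/815)*3)*(-72) = 86 - 27/815*(-72) = 86 + 1944/815 = 72034/815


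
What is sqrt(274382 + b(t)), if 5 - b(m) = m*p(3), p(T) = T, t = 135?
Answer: sqrt(273982) ≈ 523.43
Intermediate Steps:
b(m) = 5 - 3*m (b(m) = 5 - m*3 = 5 - 3*m)
sqrt(274382 + b(t)) = sqrt(274382 + (5 - 3*135)) = sqrt(274382 + (5 - 405)) = sqrt(274382 - 400) = sqrt(273982)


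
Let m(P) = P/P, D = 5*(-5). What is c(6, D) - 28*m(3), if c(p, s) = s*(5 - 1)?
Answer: -128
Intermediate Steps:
D = -25
c(p, s) = 4*s (c(p, s) = s*4 = 4*s)
m(P) = 1
c(6, D) - 28*m(3) = 4*(-25) - 28*1 = -100 - 28 = -128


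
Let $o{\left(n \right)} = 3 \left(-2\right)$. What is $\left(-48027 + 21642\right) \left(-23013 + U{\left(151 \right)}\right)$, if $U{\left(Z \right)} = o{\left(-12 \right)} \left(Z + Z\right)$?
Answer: $655007625$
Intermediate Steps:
$o{\left(n \right)} = -6$
$U{\left(Z \right)} = - 12 Z$ ($U{\left(Z \right)} = - 6 \left(Z + Z\right) = - 6 \cdot 2 Z = - 12 Z$)
$\left(-48027 + 21642\right) \left(-23013 + U{\left(151 \right)}\right) = \left(-48027 + 21642\right) \left(-23013 - 1812\right) = - 26385 \left(-23013 - 1812\right) = \left(-26385\right) \left(-24825\right) = 655007625$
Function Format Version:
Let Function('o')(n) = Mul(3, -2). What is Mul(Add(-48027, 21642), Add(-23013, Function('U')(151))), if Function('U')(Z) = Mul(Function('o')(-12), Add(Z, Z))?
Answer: 655007625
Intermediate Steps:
Function('o')(n) = -6
Function('U')(Z) = Mul(-12, Z) (Function('U')(Z) = Mul(-6, Add(Z, Z)) = Mul(-6, Mul(2, Z)) = Mul(-12, Z))
Mul(Add(-48027, 21642), Add(-23013, Function('U')(151))) = Mul(Add(-48027, 21642), Add(-23013, Mul(-12, 151))) = Mul(-26385, Add(-23013, -1812)) = Mul(-26385, -24825) = 655007625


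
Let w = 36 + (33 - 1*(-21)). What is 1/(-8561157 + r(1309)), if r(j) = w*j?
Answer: -1/8443347 ≈ -1.1844e-7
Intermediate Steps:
w = 90 (w = 36 + (33 + 21) = 36 + 54 = 90)
r(j) = 90*j
1/(-8561157 + r(1309)) = 1/(-8561157 + 90*1309) = 1/(-8561157 + 117810) = 1/(-8443347) = -1/8443347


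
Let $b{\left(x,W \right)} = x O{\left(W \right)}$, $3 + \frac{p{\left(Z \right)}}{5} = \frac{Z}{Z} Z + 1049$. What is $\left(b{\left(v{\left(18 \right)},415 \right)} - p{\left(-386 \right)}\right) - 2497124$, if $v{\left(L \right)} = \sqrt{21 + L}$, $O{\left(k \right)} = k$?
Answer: $-2500424 + 415 \sqrt{39} \approx -2.4978 \cdot 10^{6}$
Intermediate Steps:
$p{\left(Z \right)} = 5230 + 5 Z$ ($p{\left(Z \right)} = -15 + 5 \left(\frac{Z}{Z} Z + 1049\right) = -15 + 5 \left(1 Z + 1049\right) = -15 + 5 \left(Z + 1049\right) = -15 + 5 \left(1049 + Z\right) = -15 + \left(5245 + 5 Z\right) = 5230 + 5 Z$)
$b{\left(x,W \right)} = W x$ ($b{\left(x,W \right)} = x W = W x$)
$\left(b{\left(v{\left(18 \right)},415 \right)} - p{\left(-386 \right)}\right) - 2497124 = \left(415 \sqrt{21 + 18} - \left(5230 + 5 \left(-386\right)\right)\right) - 2497124 = \left(415 \sqrt{39} - \left(5230 - 1930\right)\right) - 2497124 = \left(415 \sqrt{39} - 3300\right) - 2497124 = \left(-3300 + 415 \sqrt{39}\right) - 2497124 = -2500424 + 415 \sqrt{39}$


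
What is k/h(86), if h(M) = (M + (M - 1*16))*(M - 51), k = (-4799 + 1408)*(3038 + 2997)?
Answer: -4092937/1092 ≈ -3748.1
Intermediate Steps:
k = -20464685 (k = -3391*6035 = -20464685)
h(M) = (-51 + M)*(-16 + 2*M) (h(M) = (M + (M - 16))*(-51 + M) = (M + (-16 + M))*(-51 + M) = (-16 + 2*M)*(-51 + M) = (-51 + M)*(-16 + 2*M))
k/h(86) = -20464685/(816 - 118*86 + 2*86**2) = -20464685/(816 - 10148 + 2*7396) = -20464685/(816 - 10148 + 14792) = -20464685/5460 = -20464685*1/5460 = -4092937/1092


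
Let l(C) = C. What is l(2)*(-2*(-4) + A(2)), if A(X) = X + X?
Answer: 24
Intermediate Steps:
A(X) = 2*X
l(2)*(-2*(-4) + A(2)) = 2*(-2*(-4) + 2*2) = 2*(8 + 4) = 2*12 = 24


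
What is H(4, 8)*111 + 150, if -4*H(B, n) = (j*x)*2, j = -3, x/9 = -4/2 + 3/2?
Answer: -2397/4 ≈ -599.25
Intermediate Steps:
x = -9/2 (x = 9*(-4/2 + 3/2) = 9*(-4*1/2 + 3*(1/2)) = 9*(-2 + 3/2) = 9*(-1/2) = -9/2 ≈ -4.5000)
H(B, n) = -27/4 (H(B, n) = -(-3*(-9/2))*2/4 = -27*2/8 = -1/4*27 = -27/4)
H(4, 8)*111 + 150 = -27/4*111 + 150 = -2997/4 + 150 = -2397/4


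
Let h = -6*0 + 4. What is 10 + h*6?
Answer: 34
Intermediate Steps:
h = 4 (h = 0 + 4 = 4)
10 + h*6 = 10 + 4*6 = 10 + 24 = 34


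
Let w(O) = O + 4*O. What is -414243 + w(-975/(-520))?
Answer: -3313869/8 ≈ -4.1423e+5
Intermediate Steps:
w(O) = 5*O
-414243 + w(-975/(-520)) = -414243 + 5*(-975/(-520)) = -414243 + 5*(-975*(-1/520)) = -414243 + 5*(15/8) = -414243 + 75/8 = -3313869/8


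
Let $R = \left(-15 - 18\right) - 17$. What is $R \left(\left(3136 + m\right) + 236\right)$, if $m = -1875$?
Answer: $-74850$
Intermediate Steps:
$R = -50$ ($R = -33 - 17 = -50$)
$R \left(\left(3136 + m\right) + 236\right) = - 50 \left(\left(3136 - 1875\right) + 236\right) = - 50 \left(1261 + 236\right) = \left(-50\right) 1497 = -74850$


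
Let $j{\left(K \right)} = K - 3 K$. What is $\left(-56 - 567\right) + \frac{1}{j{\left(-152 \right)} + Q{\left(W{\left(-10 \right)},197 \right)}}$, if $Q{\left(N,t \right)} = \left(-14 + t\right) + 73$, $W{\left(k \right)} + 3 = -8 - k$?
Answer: $- \frac{348879}{560} \approx -623.0$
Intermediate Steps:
$W{\left(k \right)} = -11 - k$ ($W{\left(k \right)} = -3 - \left(8 + k\right) = -11 - k$)
$Q{\left(N,t \right)} = 59 + t$
$j{\left(K \right)} = - 2 K$
$\left(-56 - 567\right) + \frac{1}{j{\left(-152 \right)} + Q{\left(W{\left(-10 \right)},197 \right)}} = \left(-56 - 567\right) + \frac{1}{\left(-2\right) \left(-152\right) + \left(59 + 197\right)} = \left(-56 - 567\right) + \frac{1}{304 + 256} = -623 + \frac{1}{560} = - \frac{348879}{560}$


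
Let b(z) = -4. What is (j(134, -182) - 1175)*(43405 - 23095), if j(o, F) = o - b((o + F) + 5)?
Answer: -21061470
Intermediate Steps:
j(o, F) = 4 + o (j(o, F) = o - 1*(-4) = o + 4 = 4 + o)
(j(134, -182) - 1175)*(43405 - 23095) = ((4 + 134) - 1175)*(43405 - 23095) = (138 - 1175)*20310 = -1037*20310 = -21061470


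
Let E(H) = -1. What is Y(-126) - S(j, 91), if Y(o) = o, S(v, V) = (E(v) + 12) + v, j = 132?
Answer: -269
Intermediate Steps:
S(v, V) = 11 + v (S(v, V) = (-1 + 12) + v = 11 + v)
Y(-126) - S(j, 91) = -126 - (11 + 132) = -126 - 1*143 = -126 - 143 = -269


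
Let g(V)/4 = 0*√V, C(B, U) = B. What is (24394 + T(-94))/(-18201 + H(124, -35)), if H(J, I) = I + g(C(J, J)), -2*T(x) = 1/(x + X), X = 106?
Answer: -585455/437664 ≈ -1.3377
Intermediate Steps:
T(x) = -1/(2*(106 + x)) (T(x) = -1/(2*(x + 106)) = -1/(2*(106 + x)))
g(V) = 0 (g(V) = 4*(0*√V) = 4*0 = 0)
H(J, I) = I (H(J, I) = I + 0 = I)
(24394 + T(-94))/(-18201 + H(124, -35)) = (24394 - 1/(212 + 2*(-94)))/(-18201 - 35) = (24394 - 1/(212 - 188))/(-18236) = (24394 - 1/24)*(-1/18236) = (585455/24)*(-1/18236) = -585455/437664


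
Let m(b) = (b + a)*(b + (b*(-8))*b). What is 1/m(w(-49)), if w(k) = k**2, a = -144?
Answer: -1/104083827799 ≈ -9.6076e-12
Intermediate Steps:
m(b) = (-144 + b)*(b - 8*b**2) (m(b) = (b - 144)*(b + (b*(-8))*b) = (-144 + b)*(b + (-8*b)*b) = (-144 + b)*(b - 8*b**2))
1/m(w(-49)) = 1/((-49)**2*(-144 - 8*((-49)**2)**2 + 1153*(-49)**2)) = 1/(2401*(-144 - 8*2401**2 + 1153*2401)) = 1/(2401*(-144 - 8*5764801 + 2768353)) = 1/(2401*(-144 - 46118408 + 2768353)) = 1/(2401*(-43350199)) = 1/(-104083827799) = -1/104083827799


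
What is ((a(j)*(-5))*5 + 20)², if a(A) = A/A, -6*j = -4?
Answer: 25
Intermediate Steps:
j = ⅔ (j = -⅙*(-4) = ⅔ ≈ 0.66667)
a(A) = 1
((a(j)*(-5))*5 + 20)² = ((1*(-5))*5 + 20)² = (-5*5 + 20)² = (-25 + 20)² = (-5)² = 25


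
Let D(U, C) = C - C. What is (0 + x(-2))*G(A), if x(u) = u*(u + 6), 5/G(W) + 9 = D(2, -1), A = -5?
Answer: 40/9 ≈ 4.4444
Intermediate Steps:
D(U, C) = 0
G(W) = -5/9 (G(W) = 5/(-9 + 0) = 5/(-9) = 5*(-⅑) = -5/9)
x(u) = u*(6 + u)
(0 + x(-2))*G(A) = (0 - 2*(6 - 2))*(-5/9) = (0 - 2*4)*(-5/9) = (0 - 8)*(-5/9) = -8*(-5/9) = 40/9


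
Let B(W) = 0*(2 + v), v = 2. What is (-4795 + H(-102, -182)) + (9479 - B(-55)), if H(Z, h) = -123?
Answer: 4561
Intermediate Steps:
B(W) = 0 (B(W) = 0*(2 + 2) = 0*4 = 0)
(-4795 + H(-102, -182)) + (9479 - B(-55)) = (-4795 - 123) + (9479 - 1*0) = -4918 + (9479 + 0) = -4918 + 9479 = 4561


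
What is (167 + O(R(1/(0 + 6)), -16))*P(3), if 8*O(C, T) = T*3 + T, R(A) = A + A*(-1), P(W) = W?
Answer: 477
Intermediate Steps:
R(A) = 0 (R(A) = A - A = 0)
O(C, T) = T/2 (O(C, T) = (T*3 + T)/8 = (3*T + T)/8 = (4*T)/8 = T/2)
(167 + O(R(1/(0 + 6)), -16))*P(3) = (167 + (½)*(-16))*3 = (167 - 8)*3 = 159*3 = 477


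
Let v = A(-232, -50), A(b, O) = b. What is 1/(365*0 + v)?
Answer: -1/232 ≈ -0.0043103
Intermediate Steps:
v = -232
1/(365*0 + v) = 1/(365*0 - 232) = 1/(0 - 232) = 1/(-232) = -1/232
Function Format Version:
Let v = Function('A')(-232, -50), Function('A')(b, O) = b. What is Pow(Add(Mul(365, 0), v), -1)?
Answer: Rational(-1, 232) ≈ -0.0043103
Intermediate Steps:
v = -232
Pow(Add(Mul(365, 0), v), -1) = Pow(Add(Mul(365, 0), -232), -1) = Pow(Add(0, -232), -1) = Pow(-232, -1) = Rational(-1, 232)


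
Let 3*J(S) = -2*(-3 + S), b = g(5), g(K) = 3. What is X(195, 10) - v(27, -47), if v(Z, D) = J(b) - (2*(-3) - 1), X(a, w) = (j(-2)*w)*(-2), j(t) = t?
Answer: 33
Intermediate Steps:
b = 3
J(S) = 2 - 2*S/3 (J(S) = (-2*(-3 + S))/3 = (6 - 2*S)/3 = 2 - 2*S/3)
X(a, w) = 4*w (X(a, w) = -2*w*(-2) = 4*w)
v(Z, D) = 7 (v(Z, D) = (2 - 2/3*3) - (2*(-3) - 1) = (2 - 2) - (-6 - 1) = 0 - 1*(-7) = 0 + 7 = 7)
X(195, 10) - v(27, -47) = 4*10 - 1*7 = 40 - 7 = 33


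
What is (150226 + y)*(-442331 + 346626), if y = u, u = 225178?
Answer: -35928039820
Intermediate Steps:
y = 225178
(150226 + y)*(-442331 + 346626) = (150226 + 225178)*(-442331 + 346626) = 375404*(-95705) = -35928039820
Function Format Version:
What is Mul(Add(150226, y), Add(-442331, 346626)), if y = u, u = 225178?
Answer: -35928039820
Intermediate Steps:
y = 225178
Mul(Add(150226, y), Add(-442331, 346626)) = Mul(Add(150226, 225178), Add(-442331, 346626)) = Mul(375404, -95705) = -35928039820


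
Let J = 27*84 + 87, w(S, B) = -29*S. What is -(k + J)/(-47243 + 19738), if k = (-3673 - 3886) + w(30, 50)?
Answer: -6074/27505 ≈ -0.22083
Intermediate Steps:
J = 2355 (J = 2268 + 87 = 2355)
k = -8429 (k = (-3673 - 3886) - 29*30 = -7559 - 870 = -8429)
-(k + J)/(-47243 + 19738) = -(-8429 + 2355)/(-47243 + 19738) = -(-6074)/(-27505) = -(-6074)*(-1)/27505 = -1*6074/27505 = -6074/27505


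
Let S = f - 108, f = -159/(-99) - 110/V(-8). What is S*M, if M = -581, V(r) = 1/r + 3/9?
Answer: 12163235/33 ≈ 3.6858e+5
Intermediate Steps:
V(r) = ⅓ + 1/r (V(r) = 1/r + 3*(⅑) = 1/r + ⅓ = ⅓ + 1/r)
f = -17371/33 (f = -159/(-99) - 110*(-24/(3 - 8)) = -159*(-1/99) - 110/((⅓)*(-⅛)*(-5)) = 53/33 - 110/5/24 = 53/33 - 110*24/5 = 53/33 - 528 = -17371/33 ≈ -526.39)
S = -20935/33 (S = -17371/33 - 108 = -20935/33 ≈ -634.39)
S*M = -20935/33*(-581) = 12163235/33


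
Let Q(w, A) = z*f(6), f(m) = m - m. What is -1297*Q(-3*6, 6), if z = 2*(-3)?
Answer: 0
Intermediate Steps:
f(m) = 0
z = -6
Q(w, A) = 0 (Q(w, A) = -6*0 = 0)
-1297*Q(-3*6, 6) = -1297*0 = 0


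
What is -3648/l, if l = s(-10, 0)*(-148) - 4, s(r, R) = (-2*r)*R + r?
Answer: -304/123 ≈ -2.4715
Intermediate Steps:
s(r, R) = r - 2*R*r (s(r, R) = -2*R*r + r = r - 2*R*r)
l = 1476 (l = -10*(1 - 2*0)*(-148) - 4 = -10*(1 + 0)*(-148) - 4 = -10*1*(-148) - 4 = -10*(-148) - 4 = 1480 - 4 = 1476)
-3648/l = -3648/1476 = -3648*1/1476 = -304/123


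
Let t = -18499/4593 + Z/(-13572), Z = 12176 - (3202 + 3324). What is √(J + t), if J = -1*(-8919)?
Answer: √106914178317306334/3463122 ≈ 94.417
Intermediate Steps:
Z = 5650 (Z = 12176 - 1*6526 = 12176 - 6526 = 5650)
J = 8919
t = -46169813/10389366 (t = -18499/4593 + 5650/(-13572) = -18499*1/4593 + 5650*(-1/13572) = -18499/4593 - 2825/6786 = -46169813/10389366 ≈ -4.4439)
√(J + t) = √(8919 - 46169813/10389366) = √(92616585541/10389366) = √106914178317306334/3463122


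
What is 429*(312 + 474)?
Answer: 337194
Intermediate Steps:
429*(312 + 474) = 429*786 = 337194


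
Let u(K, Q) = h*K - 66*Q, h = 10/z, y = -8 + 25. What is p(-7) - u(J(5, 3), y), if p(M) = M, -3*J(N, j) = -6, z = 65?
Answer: 14491/13 ≈ 1114.7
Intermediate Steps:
J(N, j) = 2 (J(N, j) = -⅓*(-6) = 2)
y = 17
h = 2/13 (h = 10/65 = 10*(1/65) = 2/13 ≈ 0.15385)
u(K, Q) = -66*Q + 2*K/13 (u(K, Q) = 2*K/13 - 66*Q = -66*Q + 2*K/13)
p(-7) - u(J(5, 3), y) = -7 - (-66*17 + (2/13)*2) = -7 - (-1122 + 4/13) = -7 - 1*(-14582/13) = -7 + 14582/13 = 14491/13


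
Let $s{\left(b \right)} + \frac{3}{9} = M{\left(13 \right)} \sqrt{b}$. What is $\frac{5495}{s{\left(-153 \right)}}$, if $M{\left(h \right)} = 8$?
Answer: $- \frac{16485}{88129} - \frac{1186920 i \sqrt{17}}{88129} \approx -0.18706 - 55.53 i$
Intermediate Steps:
$s{\left(b \right)} = - \frac{1}{3} + 8 \sqrt{b}$
$\frac{5495}{s{\left(-153 \right)}} = \frac{5495}{- \frac{1}{3} + 8 \sqrt{-153}} = \frac{5495}{- \frac{1}{3} + 8 \cdot 3 i \sqrt{17}} = \frac{5495}{- \frac{1}{3} + 24 i \sqrt{17}}$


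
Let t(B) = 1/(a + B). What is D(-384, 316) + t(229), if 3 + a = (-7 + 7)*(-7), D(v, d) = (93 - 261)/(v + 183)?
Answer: 12723/15142 ≈ 0.84025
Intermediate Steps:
D(v, d) = -168/(183 + v)
a = -3 (a = -3 + (-7 + 7)*(-7) = -3 + 0*(-7) = -3 + 0 = -3)
t(B) = 1/(-3 + B)
D(-384, 316) + t(229) = -168/(183 - 384) + 1/(-3 + 229) = -168/(-201) + 1/226 = -168*(-1/201) + 1/226 = 56/67 + 1/226 = 12723/15142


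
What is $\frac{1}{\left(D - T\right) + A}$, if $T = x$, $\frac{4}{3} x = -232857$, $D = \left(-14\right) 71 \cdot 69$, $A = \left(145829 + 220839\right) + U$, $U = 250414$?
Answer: $\frac{4}{2892555} \approx 1.3829 \cdot 10^{-6}$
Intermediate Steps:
$A = 617082$ ($A = \left(145829 + 220839\right) + 250414 = 366668 + 250414 = 617082$)
$D = -68586$ ($D = \left(-994\right) 69 = -68586$)
$x = - \frac{698571}{4}$ ($x = \frac{3}{4} \left(-232857\right) = - \frac{698571}{4} \approx -1.7464 \cdot 10^{5}$)
$T = - \frac{698571}{4} \approx -1.7464 \cdot 10^{5}$
$\frac{1}{\left(D - T\right) + A} = \frac{1}{\left(-68586 - - \frac{698571}{4}\right) + 617082} = \frac{1}{\left(-68586 + \frac{698571}{4}\right) + 617082} = \frac{1}{\frac{424227}{4} + 617082} = \frac{1}{\frac{2892555}{4}} = \frac{4}{2892555}$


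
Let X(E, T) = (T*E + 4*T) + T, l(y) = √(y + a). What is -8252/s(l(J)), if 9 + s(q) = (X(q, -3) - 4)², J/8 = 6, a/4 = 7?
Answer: -534317/5350 + 117591*√19/5350 ≈ -4.0654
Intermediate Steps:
a = 28 (a = 4*7 = 28)
J = 48 (J = 8*6 = 48)
l(y) = √(28 + y) (l(y) = √(y + 28) = √(28 + y))
X(E, T) = 5*T + E*T (X(E, T) = (E*T + 4*T) + T = (4*T + E*T) + T = 5*T + E*T)
s(q) = -9 + (-19 - 3*q)² (s(q) = -9 + (-3*(5 + q) - 4)² = -9 + ((-15 - 3*q) - 4)² = -9 + (-19 - 3*q)²)
-8252/s(l(J)) = -8252/(-9 + (19 + 3*√(28 + 48))²) = -8252/(-9 + (19 + 3*√76)²) = -8252/(-9 + (19 + 3*(2*√19))²) = -8252/(-9 + (19 + 6*√19)²)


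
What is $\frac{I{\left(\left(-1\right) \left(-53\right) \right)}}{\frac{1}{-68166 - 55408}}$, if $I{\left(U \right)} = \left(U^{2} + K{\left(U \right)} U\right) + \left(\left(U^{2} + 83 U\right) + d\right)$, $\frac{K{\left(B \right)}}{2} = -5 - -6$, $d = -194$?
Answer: $-1226966246$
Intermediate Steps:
$K{\left(B \right)} = 2$ ($K{\left(B \right)} = 2 \left(-5 - -6\right) = 2 \left(-5 + 6\right) = 2 \cdot 1 = 2$)
$I{\left(U \right)} = -194 + 2 U^{2} + 85 U$ ($I{\left(U \right)} = \left(U^{2} + 2 U\right) - \left(194 - U^{2} - 83 U\right) = \left(U^{2} + 2 U\right) + \left(-194 + U^{2} + 83 U\right) = -194 + 2 U^{2} + 85 U$)
$\frac{I{\left(\left(-1\right) \left(-53\right) \right)}}{\frac{1}{-68166 - 55408}} = \frac{-194 + 2 \left(\left(-1\right) \left(-53\right)\right)^{2} + 85 \left(\left(-1\right) \left(-53\right)\right)}{\frac{1}{-68166 - 55408}} = \frac{-194 + 2 \cdot 53^{2} + 85 \cdot 53}{\frac{1}{-123574}} = \frac{-194 + 2 \cdot 2809 + 4505}{- \frac{1}{123574}} = \left(-194 + 5618 + 4505\right) \left(-123574\right) = 9929 \left(-123574\right) = -1226966246$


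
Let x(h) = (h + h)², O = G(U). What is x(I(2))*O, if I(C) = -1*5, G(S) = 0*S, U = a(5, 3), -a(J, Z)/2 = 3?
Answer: 0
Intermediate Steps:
a(J, Z) = -6 (a(J, Z) = -2*3 = -6)
U = -6
G(S) = 0
O = 0
I(C) = -5
x(h) = 4*h² (x(h) = (2*h)² = 4*h²)
x(I(2))*O = (4*(-5)²)*0 = (4*25)*0 = 100*0 = 0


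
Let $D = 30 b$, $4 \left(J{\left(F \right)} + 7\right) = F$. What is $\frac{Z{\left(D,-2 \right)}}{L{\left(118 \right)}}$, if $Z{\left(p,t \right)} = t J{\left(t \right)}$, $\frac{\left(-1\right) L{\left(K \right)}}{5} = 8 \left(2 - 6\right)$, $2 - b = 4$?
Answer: $\frac{3}{32} \approx 0.09375$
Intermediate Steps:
$b = -2$ ($b = 2 - 4 = -2$)
$J{\left(F \right)} = -7 + \frac{F}{4}$
$D = -60$ ($D = 30 \left(-2\right) = -60$)
$L{\left(K \right)} = 160$ ($L{\left(K \right)} = - 5 \cdot 8 \left(2 - 6\right) = - 5 \cdot 8 \left(-4\right) = \left(-5\right) \left(-32\right) = 160$)
$Z{\left(p,t \right)} = t \left(-7 + \frac{t}{4}\right)$
$\frac{Z{\left(D,-2 \right)}}{L{\left(118 \right)}} = \frac{\frac{1}{4} \left(-2\right) \left(-28 - 2\right)}{160} = \frac{1}{4} \left(-2\right) \left(-30\right) \frac{1}{160} = 15 \cdot \frac{1}{160} = \frac{3}{32}$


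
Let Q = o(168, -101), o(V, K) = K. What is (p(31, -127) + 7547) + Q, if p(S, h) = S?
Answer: 7477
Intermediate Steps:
Q = -101
(p(31, -127) + 7547) + Q = (31 + 7547) - 101 = 7578 - 101 = 7477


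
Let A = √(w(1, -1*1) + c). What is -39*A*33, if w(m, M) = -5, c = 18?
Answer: -1287*√13 ≈ -4640.3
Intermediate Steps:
A = √13 (A = √(-5 + 18) = √13 ≈ 3.6056)
-39*A*33 = -39*√13*33 = -1287*√13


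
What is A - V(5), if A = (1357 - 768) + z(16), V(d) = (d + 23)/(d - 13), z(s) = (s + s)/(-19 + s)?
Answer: 3491/6 ≈ 581.83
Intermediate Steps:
z(s) = 2*s/(-19 + s) (z(s) = (2*s)/(-19 + s) = 2*s/(-19 + s))
V(d) = (23 + d)/(-13 + d)
A = 1735/3 (A = (1357 - 768) + 2*16/(-19 + 16) = 589 + 2*16/(-3) = 589 + 2*16*(-⅓) = 589 - 32/3 = 1735/3 ≈ 578.33)
A - V(5) = 1735/3 - (23 + 5)/(-13 + 5) = 1735/3 - 28/(-8) = 1735/3 - (-1)*28/8 = 1735/3 - 1*(-7/2) = 1735/3 + 7/2 = 3491/6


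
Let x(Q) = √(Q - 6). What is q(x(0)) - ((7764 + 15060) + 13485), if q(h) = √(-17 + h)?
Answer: -36309 + √(-17 + I*√6) ≈ -36309.0 + 4.1337*I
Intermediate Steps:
x(Q) = √(-6 + Q)
q(x(0)) - ((7764 + 15060) + 13485) = √(-17 + √(-6 + 0)) - ((7764 + 15060) + 13485) = √(-17 + √(-6)) - (22824 + 13485) = √(-17 + I*√6) - 1*36309 = √(-17 + I*√6) - 36309 = -36309 + √(-17 + I*√6)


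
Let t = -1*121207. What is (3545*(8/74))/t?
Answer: -14180/4484659 ≈ -0.0031619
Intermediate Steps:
t = -121207
(3545*(8/74))/t = (3545*(8/74))/(-121207) = (3545*(8*(1/74)))*(-1/121207) = (3545*(4/37))*(-1/121207) = (14180/37)*(-1/121207) = -14180/4484659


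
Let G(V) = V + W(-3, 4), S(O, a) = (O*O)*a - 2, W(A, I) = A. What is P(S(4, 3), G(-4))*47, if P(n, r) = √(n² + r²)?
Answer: 47*√2165 ≈ 2186.9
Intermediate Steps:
S(O, a) = -2 + a*O² (S(O, a) = O²*a - 2 = a*O² - 2 = -2 + a*O²)
G(V) = -3 + V (G(V) = V - 3 = -3 + V)
P(S(4, 3), G(-4))*47 = √((-2 + 3*4²)² + (-3 - 4)²)*47 = √((-2 + 3*16)² + (-7)²)*47 = √((-2 + 48)² + 49)*47 = √(46² + 49)*47 = √(2116 + 49)*47 = √2165*47 = 47*√2165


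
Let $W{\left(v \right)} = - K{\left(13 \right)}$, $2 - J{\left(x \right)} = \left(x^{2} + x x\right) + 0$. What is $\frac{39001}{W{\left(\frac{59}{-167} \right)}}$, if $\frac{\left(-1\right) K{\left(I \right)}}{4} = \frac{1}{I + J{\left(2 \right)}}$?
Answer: $\frac{273007}{4} \approx 68252.0$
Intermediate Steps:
$J{\left(x \right)} = 2 - 2 x^{2}$ ($J{\left(x \right)} = 2 - \left(\left(x^{2} + x x\right) + 0\right) = 2 - \left(\left(x^{2} + x^{2}\right) + 0\right) = 2 - \left(2 x^{2} + 0\right) = 2 - 2 x^{2}$)
$K{\left(I \right)} = - \frac{4}{-6 + I}$ ($K{\left(I \right)} = - \frac{4}{I + \left(2 - 2 \cdot 2^{2}\right)} = - \frac{4}{I + \left(2 - 8\right)} = - \frac{4}{I - 6} = - \frac{4}{-6 + I}$)
$W{\left(v \right)} = \frac{4}{7}$ ($W{\left(v \right)} = - \frac{-4}{-6 + 13} = - \frac{-4}{7} = \left(-1\right) \left(- \frac{4}{7}\right) = \frac{4}{7}$)
$\frac{39001}{W{\left(\frac{59}{-167} \right)}} = \frac{39001}{\frac{4}{7}} = 39001 \cdot \frac{7}{4} = \frac{273007}{4}$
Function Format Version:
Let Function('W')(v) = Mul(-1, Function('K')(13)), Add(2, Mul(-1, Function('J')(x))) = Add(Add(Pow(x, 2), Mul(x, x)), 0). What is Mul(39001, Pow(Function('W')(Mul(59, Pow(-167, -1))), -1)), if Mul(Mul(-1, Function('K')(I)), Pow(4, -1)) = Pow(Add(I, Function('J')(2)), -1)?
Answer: Rational(273007, 4) ≈ 68252.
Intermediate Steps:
Function('J')(x) = Add(2, Mul(-2, Pow(x, 2))) (Function('J')(x) = Add(2, Mul(-1, Add(Add(Pow(x, 2), Mul(x, x)), 0))) = Add(2, Mul(-1, Add(Add(Pow(x, 2), Pow(x, 2)), 0))) = Add(2, Mul(-1, Add(Mul(2, Pow(x, 2)), 0))) = Add(2, Mul(-1, Mul(2, Pow(x, 2)))) = Add(2, Mul(-2, Pow(x, 2))))
Function('K')(I) = Mul(-4, Pow(Add(-6, I), -1)) (Function('K')(I) = Mul(-4, Pow(Add(I, Add(2, Mul(-2, Pow(2, 2)))), -1)) = Mul(-4, Pow(Add(I, Add(2, Mul(-2, 4))), -1)) = Mul(-4, Pow(Add(I, Add(2, -8)), -1)) = Mul(-4, Pow(Add(I, -6), -1)) = Mul(-4, Pow(Add(-6, I), -1)))
Function('W')(v) = Rational(4, 7) (Function('W')(v) = Mul(-1, Mul(-4, Pow(Add(-6, 13), -1))) = Mul(-1, Mul(-4, Pow(7, -1))) = Mul(-1, Mul(-4, Rational(1, 7))) = Mul(-1, Rational(-4, 7)) = Rational(4, 7))
Mul(39001, Pow(Function('W')(Mul(59, Pow(-167, -1))), -1)) = Mul(39001, Pow(Rational(4, 7), -1)) = Mul(39001, Rational(7, 4)) = Rational(273007, 4)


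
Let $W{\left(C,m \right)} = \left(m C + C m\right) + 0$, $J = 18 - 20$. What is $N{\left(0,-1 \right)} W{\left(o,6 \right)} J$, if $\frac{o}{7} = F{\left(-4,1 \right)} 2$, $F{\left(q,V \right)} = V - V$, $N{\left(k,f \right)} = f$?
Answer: $0$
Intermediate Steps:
$F{\left(q,V \right)} = 0$
$J = -2$
$o = 0$ ($o = 7 \cdot 0 \cdot 2 = 7 \cdot 0 = 0$)
$W{\left(C,m \right)} = 2 C m$ ($W{\left(C,m \right)} = \left(C m + C m\right) + 0 = 2 C m + 0 = 2 C m$)
$N{\left(0,-1 \right)} W{\left(o,6 \right)} J = - 2 \cdot 0 \cdot 6 \left(-2\right) = \left(-1\right) 0 \left(-2\right) = 0 \left(-2\right) = 0$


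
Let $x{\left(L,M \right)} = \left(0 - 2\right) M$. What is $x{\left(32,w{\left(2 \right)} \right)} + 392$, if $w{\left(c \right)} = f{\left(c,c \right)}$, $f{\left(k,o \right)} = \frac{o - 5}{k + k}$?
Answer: $\frac{787}{2} \approx 393.5$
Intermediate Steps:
$f{\left(k,o \right)} = \frac{-5 + o}{2 k}$
$w{\left(c \right)} = \frac{-5 + c}{2 c}$
$x{\left(L,M \right)} = - 2 M$
$x{\left(32,w{\left(2 \right)} \right)} + 392 = - 2 \frac{-5 + 2}{2 \cdot 2} + 392 = - 2 \cdot \frac{1}{2} \cdot \frac{1}{2} \left(-3\right) + 392 = \left(-2\right) \left(- \frac{3}{4}\right) + 392 = \frac{3}{2} + 392 = \frac{787}{2}$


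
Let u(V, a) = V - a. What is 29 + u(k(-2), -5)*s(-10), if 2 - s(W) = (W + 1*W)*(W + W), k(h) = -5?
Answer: 29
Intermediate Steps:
s(W) = 2 - 4*W² (s(W) = 2 - (W + 1*W)*(W + W) = 2 - (W + W)*2*W = 2 - 2*W*2*W = 2 - 4*W²)
29 + u(k(-2), -5)*s(-10) = 29 + (-5 - 1*(-5))*(2 - 4*(-10)²) = 29 + (-5 + 5)*(2 - 4*100) = 29 + 0*(2 - 400) = 29 + 0*(-398) = 29 + 0 = 29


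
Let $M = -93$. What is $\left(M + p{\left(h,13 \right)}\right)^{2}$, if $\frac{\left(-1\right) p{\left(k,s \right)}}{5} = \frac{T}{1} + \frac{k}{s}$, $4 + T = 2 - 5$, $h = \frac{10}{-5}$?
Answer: $\frac{553536}{169} \approx 3275.4$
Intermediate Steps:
$h = -2$ ($h = 10 \left(- \frac{1}{5}\right) = -2$)
$T = -7$ ($T = -4 + \left(2 - 5\right) = -4 - 3 = -7$)
$p{\left(k,s \right)} = 35 - \frac{5 k}{s}$ ($p{\left(k,s \right)} = - 5 \left(- \frac{7}{1} + \frac{k}{s}\right) = - 5 \left(\left(-7\right) 1 + \frac{k}{s}\right) = - 5 \left(-7 + \frac{k}{s}\right) = 35 - \frac{5 k}{s}$)
$\left(M + p{\left(h,13 \right)}\right)^{2} = \left(-93 + \left(35 - - \frac{10}{13}\right)\right)^{2} = \left(-93 + \left(35 - \left(-10\right) \frac{1}{13}\right)\right)^{2} = \left(-93 + \left(35 + \frac{10}{13}\right)\right)^{2} = \left(-93 + \frac{465}{13}\right)^{2} = \left(- \frac{744}{13}\right)^{2} = \frac{553536}{169}$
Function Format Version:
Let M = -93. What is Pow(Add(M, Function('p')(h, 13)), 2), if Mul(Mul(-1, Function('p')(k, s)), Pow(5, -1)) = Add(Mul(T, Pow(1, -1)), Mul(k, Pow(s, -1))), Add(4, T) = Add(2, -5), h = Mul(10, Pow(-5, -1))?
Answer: Rational(553536, 169) ≈ 3275.4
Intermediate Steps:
h = -2 (h = Mul(10, Rational(-1, 5)) = -2)
T = -7 (T = Add(-4, Add(2, -5)) = Add(-4, -3) = -7)
Function('p')(k, s) = Add(35, Mul(-5, k, Pow(s, -1))) (Function('p')(k, s) = Mul(-5, Add(Mul(-7, Pow(1, -1)), Mul(k, Pow(s, -1)))) = Mul(-5, Add(Mul(-7, 1), Mul(k, Pow(s, -1)))) = Mul(-5, Add(-7, Mul(k, Pow(s, -1)))) = Add(35, Mul(-5, k, Pow(s, -1))))
Pow(Add(M, Function('p')(h, 13)), 2) = Pow(Add(-93, Add(35, Mul(-5, -2, Pow(13, -1)))), 2) = Pow(Add(-93, Add(35, Mul(-5, -2, Rational(1, 13)))), 2) = Pow(Add(-93, Add(35, Rational(10, 13))), 2) = Pow(Add(-93, Rational(465, 13)), 2) = Pow(Rational(-744, 13), 2) = Rational(553536, 169)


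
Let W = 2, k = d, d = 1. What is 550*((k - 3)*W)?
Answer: -2200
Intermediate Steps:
k = 1
550*((k - 3)*W) = 550*((1 - 3)*2) = 550*(-2*2) = 550*(-4) = -2200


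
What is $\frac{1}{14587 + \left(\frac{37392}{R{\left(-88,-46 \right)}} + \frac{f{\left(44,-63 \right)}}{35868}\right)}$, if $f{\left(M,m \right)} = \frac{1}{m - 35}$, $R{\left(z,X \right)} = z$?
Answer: $\frac{38665704}{547587215101} \approx 7.0611 \cdot 10^{-5}$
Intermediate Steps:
$f{\left(M,m \right)} = \frac{1}{-35 + m}$
$\frac{1}{14587 + \left(\frac{37392}{R{\left(-88,-46 \right)}} + \frac{f{\left(44,-63 \right)}}{35868}\right)} = \frac{1}{14587 + \left(\frac{37392}{-88} + \frac{1}{\left(-35 - 63\right) 35868}\right)} = \frac{1}{14587 + \left(37392 \left(- \frac{1}{88}\right) + \frac{1}{-98} \cdot \frac{1}{35868}\right)} = \frac{1}{14587 - \frac{16429409147}{38665704}} = \frac{1}{\frac{547587215101}{38665704}} = \frac{38665704}{547587215101}$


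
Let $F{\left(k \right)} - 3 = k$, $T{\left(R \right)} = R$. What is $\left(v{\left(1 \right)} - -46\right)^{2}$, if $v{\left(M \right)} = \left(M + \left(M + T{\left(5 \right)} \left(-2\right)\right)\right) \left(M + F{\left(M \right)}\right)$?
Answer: $36$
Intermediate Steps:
$F{\left(k \right)} = 3 + k$
$v{\left(M \right)} = \left(-10 + 2 M\right) \left(3 + 2 M\right)$ ($v{\left(M \right)} = \left(M + \left(M + 5 \left(-2\right)\right)\right) \left(M + \left(3 + M\right)\right) = \left(M + \left(M - 10\right)\right) \left(3 + 2 M\right) = \left(M + \left(-10 + M\right)\right) \left(3 + 2 M\right) = \left(-10 + 2 M\right) \left(3 + 2 M\right)$)
$\left(v{\left(1 \right)} - -46\right)^{2} = \left(\left(-30 - 14 + 4 \cdot 1^{2}\right) - -46\right)^{2} = \left(\left(-30 - 14 + 4 \cdot 1\right) + 46\right)^{2} = \left(\left(-30 - 14 + 4\right) + 46\right)^{2} = \left(-40 + 46\right)^{2} = 6^{2} = 36$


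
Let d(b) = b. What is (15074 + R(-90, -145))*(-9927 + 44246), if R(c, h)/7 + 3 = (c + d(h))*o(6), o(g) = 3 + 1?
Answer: 290784887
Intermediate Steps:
o(g) = 4
R(c, h) = -21 + 28*c + 28*h (R(c, h) = -21 + 7*((c + h)*4) = -21 + 7*(4*c + 4*h) = -21 + (28*c + 28*h) = -21 + 28*c + 28*h)
(15074 + R(-90, -145))*(-9927 + 44246) = (15074 + (-21 + 28*(-90) + 28*(-145)))*(-9927 + 44246) = (15074 + (-21 - 2520 - 4060))*34319 = (15074 - 6601)*34319 = 8473*34319 = 290784887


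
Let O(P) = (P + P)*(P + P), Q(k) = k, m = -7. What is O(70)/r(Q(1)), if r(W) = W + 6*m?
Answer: -19600/41 ≈ -478.05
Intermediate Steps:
r(W) = -42 + W (r(W) = W + 6*(-7) = W - 42 = -42 + W)
O(P) = 4*P² (O(P) = (2*P)*(2*P) = 4*P²)
O(70)/r(Q(1)) = (4*70²)/(-42 + 1) = (4*4900)/(-41) = 19600*(-1/41) = -19600/41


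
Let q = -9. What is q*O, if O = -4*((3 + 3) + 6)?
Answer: 432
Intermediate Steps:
O = -48 (O = -4*(6 + 6) = -4*12 = -48)
q*O = -9*(-48) = 432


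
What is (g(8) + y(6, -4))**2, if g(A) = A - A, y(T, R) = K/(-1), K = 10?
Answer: 100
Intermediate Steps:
y(T, R) = -10 (y(T, R) = 10/(-1) = 10*(-1) = -10)
g(A) = 0
(g(8) + y(6, -4))**2 = (0 - 10)**2 = (-10)**2 = 100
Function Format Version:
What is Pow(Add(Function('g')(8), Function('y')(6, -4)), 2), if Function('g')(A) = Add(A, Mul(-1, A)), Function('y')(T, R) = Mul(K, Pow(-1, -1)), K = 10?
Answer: 100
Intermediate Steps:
Function('y')(T, R) = -10 (Function('y')(T, R) = Mul(10, Pow(-1, -1)) = Mul(10, -1) = -10)
Function('g')(A) = 0
Pow(Add(Function('g')(8), Function('y')(6, -4)), 2) = Pow(Add(0, -10), 2) = Pow(-10, 2) = 100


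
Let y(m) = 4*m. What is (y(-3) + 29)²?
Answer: 289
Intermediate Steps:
(y(-3) + 29)² = (4*(-3) + 29)² = (-12 + 29)² = 17² = 289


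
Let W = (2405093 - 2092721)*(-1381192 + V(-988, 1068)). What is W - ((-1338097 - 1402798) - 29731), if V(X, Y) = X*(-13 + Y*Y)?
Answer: -352450842957294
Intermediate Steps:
V(X, Y) = X*(-13 + Y**2)
W = -352450845727920 (W = (2405093 - 2092721)*(-1381192 - 988*(-13 + 1068**2)) = 312372*(-1381192 - 988*(-13 + 1140624)) = 312372*(-1381192 - 988*1140611) = 312372*(-1381192 - 1126923668) = 312372*(-1128304860) = -352450845727920)
W - ((-1338097 - 1402798) - 29731) = -352450845727920 - ((-1338097 - 1402798) - 29731) = -352450845727920 - (-2740895 - 29731) = -352450845727920 - 1*(-2770626) = -352450845727920 + 2770626 = -352450842957294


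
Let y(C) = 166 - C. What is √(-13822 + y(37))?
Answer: I*√13693 ≈ 117.02*I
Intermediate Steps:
√(-13822 + y(37)) = √(-13822 + (166 - 1*37)) = √(-13822 + (166 - 37)) = √(-13822 + 129) = √(-13693) = I*√13693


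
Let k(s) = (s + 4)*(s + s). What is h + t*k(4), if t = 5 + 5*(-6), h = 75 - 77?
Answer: -1602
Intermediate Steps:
k(s) = 2*s*(4 + s) (k(s) = (4 + s)*(2*s) = 2*s*(4 + s))
h = -2
t = -25 (t = 5 - 30 = -25)
h + t*k(4) = -2 - 50*4*(4 + 4) = -2 - 50*4*8 = -2 - 25*64 = -2 - 1600 = -1602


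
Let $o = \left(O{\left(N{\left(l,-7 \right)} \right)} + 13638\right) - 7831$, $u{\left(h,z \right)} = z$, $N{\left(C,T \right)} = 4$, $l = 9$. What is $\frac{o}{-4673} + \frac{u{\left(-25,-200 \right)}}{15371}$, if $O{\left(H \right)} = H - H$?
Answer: $- \frac{90193997}{71828683} \approx -1.2557$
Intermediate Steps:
$O{\left(H \right)} = 0$
$o = 5807$ ($o = \left(0 + 13638\right) - 7831 = 13638 - 7831 = 5807$)
$\frac{o}{-4673} + \frac{u{\left(-25,-200 \right)}}{15371} = \frac{5807}{-4673} - \frac{200}{15371} = 5807 \left(- \frac{1}{4673}\right) - \frac{200}{15371} = - \frac{5807}{4673} - \frac{200}{15371} = - \frac{90193997}{71828683}$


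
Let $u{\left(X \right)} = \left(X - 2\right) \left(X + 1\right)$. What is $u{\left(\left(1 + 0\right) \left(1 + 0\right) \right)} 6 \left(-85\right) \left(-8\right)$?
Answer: $-8160$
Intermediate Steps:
$u{\left(X \right)} = \left(1 + X\right) \left(-2 + X\right)$ ($u{\left(X \right)} = \left(-2 + X\right) \left(1 + X\right) = \left(1 + X\right) \left(-2 + X\right)$)
$u{\left(\left(1 + 0\right) \left(1 + 0\right) \right)} 6 \left(-85\right) \left(-8\right) = \left(-2 + \left(\left(1 + 0\right) \left(1 + 0\right)\right)^{2} - \left(1 + 0\right) \left(1 + 0\right)\right) 6 \left(-85\right) \left(-8\right) = \left(-2 + \left(1 \cdot 1\right)^{2} - 1 \cdot 1\right) 6 \left(-85\right) \left(-8\right) = \left(-2 + 1^{2} - 1\right) 6 \left(-85\right) \left(-8\right) = \left(-2 + 1 - 1\right) 6 \left(-85\right) \left(-8\right) = \left(-2\right) 6 \left(-85\right) \left(-8\right) = \left(-12\right) \left(-85\right) \left(-8\right) = 1020 \left(-8\right) = -8160$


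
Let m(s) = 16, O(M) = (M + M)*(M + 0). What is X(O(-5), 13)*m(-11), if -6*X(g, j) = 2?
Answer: -16/3 ≈ -5.3333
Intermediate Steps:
O(M) = 2*M**2 (O(M) = (2*M)*M = 2*M**2)
X(g, j) = -1/3 (X(g, j) = -1/6*2 = -1/3)
X(O(-5), 13)*m(-11) = -1/3*16 = -16/3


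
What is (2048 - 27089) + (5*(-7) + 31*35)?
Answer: -23991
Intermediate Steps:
(2048 - 27089) + (5*(-7) + 31*35) = -25041 + (-35 + 1085) = -25041 + 1050 = -23991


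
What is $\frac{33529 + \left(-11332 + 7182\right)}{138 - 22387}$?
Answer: $- \frac{29379}{22249} \approx -1.3205$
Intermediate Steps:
$\frac{33529 + \left(-11332 + 7182\right)}{138 - 22387} = \frac{33529 - 4150}{-22249} = 29379 \left(- \frac{1}{22249}\right) = - \frac{29379}{22249}$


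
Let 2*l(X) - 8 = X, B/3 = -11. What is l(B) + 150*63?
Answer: 18875/2 ≈ 9437.5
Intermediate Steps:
B = -33 (B = 3*(-11) = -33)
l(X) = 4 + X/2
l(B) + 150*63 = (4 + (1/2)*(-33)) + 150*63 = (4 - 33/2) + 9450 = -25/2 + 9450 = 18875/2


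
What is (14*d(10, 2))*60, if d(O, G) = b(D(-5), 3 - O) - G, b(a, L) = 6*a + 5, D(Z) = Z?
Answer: -22680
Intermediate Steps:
b(a, L) = 5 + 6*a
d(O, G) = -25 - G (d(O, G) = (5 + 6*(-5)) - G = (5 - 30) - G = -25 - G)
(14*d(10, 2))*60 = (14*(-25 - 1*2))*60 = (14*(-25 - 2))*60 = (14*(-27))*60 = -378*60 = -22680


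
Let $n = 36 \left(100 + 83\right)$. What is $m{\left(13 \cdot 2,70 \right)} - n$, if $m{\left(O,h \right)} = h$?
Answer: $-6518$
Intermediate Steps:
$n = 6588$ ($n = 36 \cdot 183 = 6588$)
$m{\left(13 \cdot 2,70 \right)} - n = 70 - 6588 = -6518$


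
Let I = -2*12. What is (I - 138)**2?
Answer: 26244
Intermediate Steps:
I = -24
(I - 138)**2 = (-24 - 138)**2 = (-162)**2 = 26244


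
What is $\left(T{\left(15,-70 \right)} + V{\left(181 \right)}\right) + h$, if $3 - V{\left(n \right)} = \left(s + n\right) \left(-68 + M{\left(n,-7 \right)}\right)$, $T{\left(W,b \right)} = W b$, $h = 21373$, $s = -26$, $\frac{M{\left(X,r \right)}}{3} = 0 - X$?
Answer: $115031$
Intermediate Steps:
$M{\left(X,r \right)} = - 3 X$ ($M{\left(X,r \right)} = 3 \left(0 - X\right) = 3 \left(- X\right) = - 3 X$)
$V{\left(n \right)} = 3 - \left(-68 - 3 n\right) \left(-26 + n\right)$ ($V{\left(n \right)} = 3 - \left(-26 + n\right) \left(-68 - 3 n\right) = 3 - \left(-68 - 3 n\right) \left(-26 + n\right)$)
$\left(T{\left(15,-70 \right)} + V{\left(181 \right)}\right) + h = \left(15 \left(-70\right) - \left(3575 - 98283\right)\right) + 21373 = \left(-1050 - -94708\right) + 21373 = \left(-1050 + 94708\right) + 21373 = 93658 + 21373 = 115031$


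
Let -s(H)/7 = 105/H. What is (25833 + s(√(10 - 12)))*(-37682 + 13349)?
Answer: -628594389 - 17884755*I*√2/2 ≈ -6.2859e+8 - 1.2646e+7*I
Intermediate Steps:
s(H) = -735/H
(25833 + s(√(10 - 12)))*(-37682 + 13349) = (25833 - 735/√(10 - 12))*(-37682 + 13349) = (25833 - 735*(-I*√2/2))*(-24333) = (25833 - (-735)*I*√2/2)*(-24333) = (25833 + 735*I*√2/2)*(-24333) = -628594389 - 17884755*I*√2/2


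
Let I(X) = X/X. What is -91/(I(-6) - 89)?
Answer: 91/88 ≈ 1.0341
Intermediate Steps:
I(X) = 1
-91/(I(-6) - 89) = -91/(1 - 89) = -91/(-88) = -1/88*(-91) = 91/88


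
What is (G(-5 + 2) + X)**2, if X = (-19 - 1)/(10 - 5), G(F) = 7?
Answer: 9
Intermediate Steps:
X = -4 (X = -20/5 = -20*1/5 = -4)
(G(-5 + 2) + X)**2 = (7 - 4)**2 = 3**2 = 9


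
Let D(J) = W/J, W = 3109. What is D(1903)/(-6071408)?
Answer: -3109/11553889424 ≈ -2.6909e-7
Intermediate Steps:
D(J) = 3109/J
D(1903)/(-6071408) = (3109/1903)/(-6071408) = (3109*(1/1903))*(-1/6071408) = (3109/1903)*(-1/6071408) = -3109/11553889424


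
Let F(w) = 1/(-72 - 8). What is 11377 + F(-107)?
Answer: 910159/80 ≈ 11377.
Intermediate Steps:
F(w) = -1/80 (F(w) = 1/(-80) = -1/80)
11377 + F(-107) = 11377 - 1/80 = 910159/80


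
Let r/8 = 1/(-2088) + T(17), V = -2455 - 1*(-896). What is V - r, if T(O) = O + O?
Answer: -477890/261 ≈ -1831.0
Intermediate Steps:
T(O) = 2*O
V = -1559 (V = -2455 + 896 = -1559)
r = 70991/261 (r = 8*(1/(-2088) + 2*17) = 8*(-1/2088 + 34) = 8*(70991/2088) = 70991/261 ≈ 272.00)
V - r = -1559 - 1*70991/261 = -1559 - 70991/261 = -477890/261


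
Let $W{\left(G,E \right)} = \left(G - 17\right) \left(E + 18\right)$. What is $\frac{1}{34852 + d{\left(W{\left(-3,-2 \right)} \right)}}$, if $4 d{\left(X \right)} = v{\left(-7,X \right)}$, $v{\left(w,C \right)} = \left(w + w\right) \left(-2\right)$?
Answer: $\frac{1}{34859} \approx 2.8687 \cdot 10^{-5}$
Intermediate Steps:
$W{\left(G,E \right)} = \left(-17 + G\right) \left(18 + E\right)$
$v{\left(w,C \right)} = - 4 w$ ($v{\left(w,C \right)} = 2 w \left(-2\right) = - 4 w$)
$d{\left(X \right)} = 7$ ($d{\left(X \right)} = \frac{\left(-4\right) \left(-7\right)}{4} = \frac{1}{4} \cdot 28 = 7$)
$\frac{1}{34852 + d{\left(W{\left(-3,-2 \right)} \right)}} = \frac{1}{34852 + 7} = \frac{1}{34859}$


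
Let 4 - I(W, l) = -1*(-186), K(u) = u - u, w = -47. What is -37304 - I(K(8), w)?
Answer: -37122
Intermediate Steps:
K(u) = 0
I(W, l) = -182 (I(W, l) = 4 - (-1)*(-186) = 4 - 1*186 = 4 - 186 = -182)
-37304 - I(K(8), w) = -37304 - 1*(-182) = -37304 + 182 = -37122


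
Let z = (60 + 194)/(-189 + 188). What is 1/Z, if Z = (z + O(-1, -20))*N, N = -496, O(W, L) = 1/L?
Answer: 5/630044 ≈ 7.9360e-6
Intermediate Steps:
z = -254 (z = 254/(-1) = 254*(-1) = -254)
Z = 630044/5 (Z = (-254 + 1/(-20))*(-496) = (-254 - 1/20)*(-496) = -5081/20*(-496) = 630044/5 ≈ 1.2601e+5)
1/Z = 1/(630044/5) = 5/630044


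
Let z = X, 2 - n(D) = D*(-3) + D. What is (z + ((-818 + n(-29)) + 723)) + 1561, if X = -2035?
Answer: -625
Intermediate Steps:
n(D) = 2 + 2*D (n(D) = 2 - (D*(-3) + D) = 2 - (-3*D + D) = 2 - (-2)*D = 2 + 2*D)
z = -2035
(z + ((-818 + n(-29)) + 723)) + 1561 = (-2035 + ((-818 + (2 + 2*(-29))) + 723)) + 1561 = (-2035 + ((-818 + (2 - 58)) + 723)) + 1561 = (-2035 + ((-818 - 56) + 723)) + 1561 = (-2035 + (-874 + 723)) + 1561 = (-2035 - 151) + 1561 = -2186 + 1561 = -625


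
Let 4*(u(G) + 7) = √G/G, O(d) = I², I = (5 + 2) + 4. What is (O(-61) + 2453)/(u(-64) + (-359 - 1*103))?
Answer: -1236178944/225240065 + 82368*I/225240065 ≈ -5.4883 + 0.00036569*I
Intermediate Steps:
I = 11 (I = 7 + 4 = 11)
O(d) = 121 (O(d) = 11² = 121)
u(G) = -7 + 1/(4*√G) (u(G) = -7 + (√G/G)/4 = -7 + 1/(4*√G))
(O(-61) + 2453)/(u(-64) + (-359 - 1*103)) = (121 + 2453)/((-7 + 1/(4*√(-64))) + (-359 - 1*103)) = 2574/((-7 + (-I/8)/4) + (-359 - 103)) = 2574/((-7 - I/32) - 462) = 2574/(-469 - I/32) = 2574*(1024*(-469 + I/32)/225240065) = 2635776*(-469 + I/32)/225240065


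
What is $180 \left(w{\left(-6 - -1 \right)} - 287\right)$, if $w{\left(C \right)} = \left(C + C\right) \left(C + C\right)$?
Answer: $-33660$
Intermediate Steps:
$w{\left(C \right)} = 4 C^{2}$ ($w{\left(C \right)} = 2 C 2 C = 4 C^{2}$)
$180 \left(w{\left(-6 - -1 \right)} - 287\right) = 180 \left(4 \left(-6 - -1\right)^{2} - 287\right) = 180 \left(4 \left(-6 + 1\right)^{2} - 287\right) = 180 \left(4 \left(-5\right)^{2} - 287\right) = 180 \left(4 \cdot 25 - 287\right) = 180 \left(100 - 287\right) = 180 \left(-187\right) = -33660$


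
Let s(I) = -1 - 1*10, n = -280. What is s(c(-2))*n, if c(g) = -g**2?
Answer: 3080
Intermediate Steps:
s(I) = -11 (s(I) = -1 - 10 = -11)
s(c(-2))*n = -11*(-280) = 3080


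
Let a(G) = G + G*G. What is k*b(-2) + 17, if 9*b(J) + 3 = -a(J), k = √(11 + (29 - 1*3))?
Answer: 17 - 5*√37/9 ≈ 13.621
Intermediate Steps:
a(G) = G + G²
k = √37 (k = √(11 + (29 - 3)) = √(11 + 26) = √37 ≈ 6.0828)
b(J) = -⅓ - J*(1 + J)/9 (b(J) = -⅓ + (-J*(1 + J))/9 = -⅓ - J*(1 + J)/9)
k*b(-2) + 17 = √37*(-⅓ - ⅑*(-2)*(1 - 2)) + 17 = √37*(-⅓ - ⅑*(-2)*(-1)) + 17 = √37*(-⅓ - 2/9) + 17 = √37*(-5/9) + 17 = -5*√37/9 + 17 = 17 - 5*√37/9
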